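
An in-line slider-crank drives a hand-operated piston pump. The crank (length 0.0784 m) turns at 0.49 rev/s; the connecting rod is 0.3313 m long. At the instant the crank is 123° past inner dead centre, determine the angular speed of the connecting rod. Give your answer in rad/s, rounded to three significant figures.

ω = 3.079 rad/s (converted from 0.49 rev/s).
The rod makes angle φ with the slider axis where L sinφ = r sinθ; differentiating, L cosφ·φ̇ = r ω cosθ.
L cosφ = √(L² − r² sin²θ) = 0.32471 m.
|ω_rod| = r ω |cosθ| / √(L² − r² sin²θ) = 0.0784·3.079·0.54464/0.32471 = 0.40486 rad/s.

0.405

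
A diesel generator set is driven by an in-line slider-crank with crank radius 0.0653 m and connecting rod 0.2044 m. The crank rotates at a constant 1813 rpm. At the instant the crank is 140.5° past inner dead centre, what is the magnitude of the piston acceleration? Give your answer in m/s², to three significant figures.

ω = 2π·1813/60 = 189.9 rad/s
x(θ) = r cosθ + √(L² − r² sin²θ); with ω constant, a = ω²·d²x/dθ².
d²x/dθ² = −r cosθ − r²(cos2θ)/√u − r⁴ sin²2θ/(4u^{3/2}),  u = L² − r² sin²θ = 0.0400541 m².
Substituting r = 0.0653 m, L = 0.2044 m, θ = 140.5°: d²x/dθ² = +0.045775 m.
a = ω²·d²x/dθ² = (189.9)²·(+0.045775) = +1650 m/s²;  |a| = 1650 m/s².

1650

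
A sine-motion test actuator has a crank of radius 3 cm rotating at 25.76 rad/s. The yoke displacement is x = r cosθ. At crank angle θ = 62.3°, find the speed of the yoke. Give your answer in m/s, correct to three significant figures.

ω = 25.76 rad/s
x = r cosθ ⇒ ẋ = −rω sinθ.
|v| = rω|sinθ| = 0.03·25.76·|sin 62.3°| = 0.68423 m/s.

0.684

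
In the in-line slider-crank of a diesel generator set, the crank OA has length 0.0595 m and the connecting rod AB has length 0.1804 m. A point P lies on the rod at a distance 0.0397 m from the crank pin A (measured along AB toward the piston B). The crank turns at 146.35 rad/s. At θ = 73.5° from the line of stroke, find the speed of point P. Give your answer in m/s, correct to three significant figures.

8.75

ω = 146.3 rad/s.  Crank-pin speed |V_A| = rω = 8.7078 m/s, perpendicular to OA.
Rod angle: sinφ = −(r/L) sinθ ⇒ φ = -18.436°; ω_rod = −rω cosθ/√(L²−r²sin²θ) = -14.451 rad/s.
V_P = V_A + ω_rod × AP, with AP = 0.0397 m along the rod.
Components: V_Px = −rω sinθ − a·ω_rod·sinφ = -8.5307 m/s;  V_Py = rω cosθ + a·ω_rod·cosφ = +1.9289 m/s.
|V_P| = √(V_Px² + V_Py²) = 8.746 m/s.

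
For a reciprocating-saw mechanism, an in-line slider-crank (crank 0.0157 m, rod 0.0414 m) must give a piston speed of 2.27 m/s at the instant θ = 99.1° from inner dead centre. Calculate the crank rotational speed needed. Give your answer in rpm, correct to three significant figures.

1490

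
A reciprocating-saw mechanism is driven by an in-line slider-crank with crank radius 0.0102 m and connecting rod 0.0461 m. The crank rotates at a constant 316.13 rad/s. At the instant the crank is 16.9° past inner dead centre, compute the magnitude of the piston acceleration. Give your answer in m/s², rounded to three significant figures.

ω = 316.1 rad/s
x(θ) = r cosθ + √(L² − r² sin²θ); with ω constant, a = ω²·d²x/dθ².
d²x/dθ² = −r cosθ − r²(cos2θ)/√u − r⁴ sin²2θ/(4u^{3/2}),  u = L² − r² sin²θ = 0.00211642 m².
Substituting r = 0.0102 m, L = 0.0461 m, θ = 16.9°: d²x/dθ² = -0.011647 m.
a = ω²·d²x/dθ² = (316.1)²·(-0.011647) = -1164 m/s²;  |a| = 1164 m/s².

1160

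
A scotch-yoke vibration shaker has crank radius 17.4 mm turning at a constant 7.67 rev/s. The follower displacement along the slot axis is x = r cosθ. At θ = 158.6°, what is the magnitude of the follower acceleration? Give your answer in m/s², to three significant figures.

ω = 48.19 rad/s (from 7.67 rev/s).
x = r cosθ ⇒ ẍ = −rω² cosθ (ω constant).
|a| = rω²|cosθ| = 0.0174·(48.19)²·|cos 158.6°| = 37.625 m/s².

37.6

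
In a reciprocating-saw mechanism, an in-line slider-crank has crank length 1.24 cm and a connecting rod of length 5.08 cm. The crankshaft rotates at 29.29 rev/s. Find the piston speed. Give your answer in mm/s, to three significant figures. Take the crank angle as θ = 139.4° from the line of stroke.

1210

ω = 2π·29.3 = 184 rad/s
For an in-line slider-crank, x = r cosθ + √(L² − r² sin²θ), so v = −rω sinθ·[1 + r cosθ/√(L² − r² sin²θ)].
With r = 0.0124 m, L = 0.0508 m, θ = 139.4°: √(L² − r² sin²θ) = 0.050155 m.
v = −0.0124·184·0.65077·[1 + 0.0124·-0.75927/0.050155] = -1.2063 m/s.
|v| = 1.2063 m/s = 1206.3 mm/s.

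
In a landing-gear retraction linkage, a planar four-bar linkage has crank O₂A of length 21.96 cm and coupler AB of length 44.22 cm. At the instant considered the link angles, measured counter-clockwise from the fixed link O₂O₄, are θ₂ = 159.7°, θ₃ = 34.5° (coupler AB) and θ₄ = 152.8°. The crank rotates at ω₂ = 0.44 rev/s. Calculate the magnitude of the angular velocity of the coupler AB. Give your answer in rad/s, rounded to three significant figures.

ω₂ = 2.765 rad/s (from 0.44 rev/s).
Differentiating the loop-closure r₂e^{iθ₂}+r₃e^{iθ₃}=r₁+r₄e^{iθ₄} gives r₂ω₂e^{iθ₂}+r₃ω₃e^{iθ₃}=r₄ω₄e^{iθ₄}.
Eliminating the other unknown: ω₃ = r₂ω₂ sin(θ₄−θ₂) / [r₃ sin(θ₃−θ₄)].
Numerator sine = -0.12014; denominator sine = -0.88048.
Result = 0.2196·2.765·(-0.12014) / (0.4422·(-0.88048)) = +0.18733 rad/s; magnitude 0.18733 rad/s.

0.187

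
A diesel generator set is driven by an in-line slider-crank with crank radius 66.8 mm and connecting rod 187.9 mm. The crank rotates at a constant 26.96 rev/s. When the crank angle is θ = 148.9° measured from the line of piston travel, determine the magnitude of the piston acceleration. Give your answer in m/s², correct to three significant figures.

ω = 2π·27 = 169.4 rad/s
x(θ) = r cosθ + √(L² − r² sin²θ); with ω constant, a = ω²·d²x/dθ².
d²x/dθ² = −r cosθ − r²(cos2θ)/√u − r⁴ sin²2θ/(4u^{3/2}),  u = L² − r² sin²θ = 0.0341159 m².
Substituting r = 0.0668 m, L = 0.1879 m, θ = 148.9°: d²x/dθ² = +0.045313 m.
a = ω²·d²x/dθ² = (169.4)²·(+0.045313) = +1300.2 m/s²;  |a| = 1300.2 m/s².

1300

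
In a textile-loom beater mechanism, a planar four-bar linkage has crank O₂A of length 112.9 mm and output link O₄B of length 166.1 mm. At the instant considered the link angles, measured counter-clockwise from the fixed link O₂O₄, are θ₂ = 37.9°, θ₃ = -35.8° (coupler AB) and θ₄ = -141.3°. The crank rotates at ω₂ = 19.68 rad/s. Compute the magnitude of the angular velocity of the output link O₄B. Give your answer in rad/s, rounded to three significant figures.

ω₂ = 19.68 rad/s
Differentiating the loop-closure r₂e^{iθ₂}+r₃e^{iθ₃}=r₁+r₄e^{iθ₄} gives r₂ω₂e^{iθ₂}+r₃ω₃e^{iθ₃}=r₄ω₄e^{iθ₄}.
Eliminating the other unknown: ω₄ = r₂ω₂ sin(θ₂−θ₃) / [r₄ sin(θ₄−θ₃)].
Numerator sine = +0.95981; denominator sine = -0.96363.
Result = 0.1129·19.68·(+0.95981) / (0.1661·(-0.96363)) = -13.324 rad/s; magnitude 13.324 rad/s.

13.3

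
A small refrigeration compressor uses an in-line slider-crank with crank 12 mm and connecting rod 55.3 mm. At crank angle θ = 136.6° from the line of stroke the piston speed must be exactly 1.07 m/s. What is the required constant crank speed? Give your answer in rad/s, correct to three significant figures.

For an in-line slider-crank, |v_piston| = rω|sinθ|·[1 + r cosθ/√(L² − r² sin²θ)].
With r = 0.012 m, L = 0.0553 m, θ = 136.6°: the bracketed kinematic factor |dx/dθ| = 0.0069304 m.
ω = v/|dx/dθ| = 1.07/0.0069304 = 154.39 rad/s.

154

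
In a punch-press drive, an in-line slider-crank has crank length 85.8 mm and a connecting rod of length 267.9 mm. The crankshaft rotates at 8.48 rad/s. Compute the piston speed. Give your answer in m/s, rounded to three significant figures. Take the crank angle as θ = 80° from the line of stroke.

0.759

ω = 8.48 rad/s
For an in-line slider-crank, x = r cosθ + √(L² − r² sin²θ), so v = −rω sinθ·[1 + r cosθ/√(L² − r² sin²θ)].
With r = 0.0858 m, L = 0.2679 m, θ = 80°: √(L² − r² sin²θ) = 0.25423 m.
v = −0.0858·8.48·0.98481·[1 + 0.0858·0.17365/0.25423] = -0.75852 m/s.
|v| = 0.75852 m/s.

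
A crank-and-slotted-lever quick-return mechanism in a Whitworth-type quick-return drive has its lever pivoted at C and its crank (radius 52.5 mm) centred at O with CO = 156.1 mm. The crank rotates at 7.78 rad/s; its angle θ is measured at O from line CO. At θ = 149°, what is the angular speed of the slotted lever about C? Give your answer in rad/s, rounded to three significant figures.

2.54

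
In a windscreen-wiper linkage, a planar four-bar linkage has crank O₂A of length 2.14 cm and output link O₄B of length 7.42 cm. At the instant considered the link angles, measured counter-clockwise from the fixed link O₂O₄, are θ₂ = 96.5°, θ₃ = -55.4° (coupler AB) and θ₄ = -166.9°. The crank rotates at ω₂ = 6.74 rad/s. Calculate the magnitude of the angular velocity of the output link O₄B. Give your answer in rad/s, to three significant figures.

0.984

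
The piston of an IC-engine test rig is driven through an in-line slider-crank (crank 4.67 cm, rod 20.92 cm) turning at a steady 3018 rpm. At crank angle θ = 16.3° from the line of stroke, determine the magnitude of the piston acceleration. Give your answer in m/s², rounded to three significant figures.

ω = 2π·3018/60 = 316 rad/s
x(θ) = r cosθ + √(L² − r² sin²θ); with ω constant, a = ω²·d²x/dθ².
d²x/dθ² = −r cosθ − r²(cos2θ)/√u − r⁴ sin²2θ/(4u^{3/2}),  u = L² − r² sin²θ = 0.0435928 m².
Substituting r = 0.0467 m, L = 0.2092 m, θ = 16.3°: d²x/dθ² = -0.053661 m.
a = ω²·d²x/dθ² = (316)²·(-0.053661) = -5359.8 m/s²;  |a| = 5359.8 m/s².

5360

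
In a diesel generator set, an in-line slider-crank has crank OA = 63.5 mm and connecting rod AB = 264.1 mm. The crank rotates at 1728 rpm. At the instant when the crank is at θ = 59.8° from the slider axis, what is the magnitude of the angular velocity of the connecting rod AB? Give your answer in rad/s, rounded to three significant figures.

22.4

ω = 181 rad/s (converted from 1728 rpm).
The rod makes angle φ with the slider axis where L sinφ = r sinθ; differentiating, L cosφ·φ̇ = r ω cosθ.
L cosφ = √(L² − r² sin²θ) = 0.25833 m.
|ω_rod| = r ω |cosθ| / √(L² − r² sin²θ) = 0.0635·181·0.50302/0.25833 = 22.374 rad/s.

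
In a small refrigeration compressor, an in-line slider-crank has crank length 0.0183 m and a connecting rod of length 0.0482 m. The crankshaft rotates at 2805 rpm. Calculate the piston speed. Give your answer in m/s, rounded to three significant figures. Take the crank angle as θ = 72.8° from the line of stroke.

5.75

ω = 2π·2805/60 = 293.7 rad/s
For an in-line slider-crank, x = r cosθ + √(L² − r² sin²θ), so v = −rω sinθ·[1 + r cosθ/√(L² − r² sin²θ)].
With r = 0.0183 m, L = 0.0482 m, θ = 72.8°: √(L² − r² sin²θ) = 0.044918 m.
v = −0.0183·293.7·0.95528·[1 + 0.0183·0.29571/0.044918] = -5.7537 m/s.
|v| = 5.7537 m/s.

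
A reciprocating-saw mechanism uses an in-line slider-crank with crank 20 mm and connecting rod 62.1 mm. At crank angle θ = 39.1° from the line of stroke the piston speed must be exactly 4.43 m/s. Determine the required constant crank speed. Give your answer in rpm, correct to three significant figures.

2670

For an in-line slider-crank, |v_piston| = rω|sinθ|·[1 + r cosθ/√(L² − r² sin²θ)].
With r = 0.02 m, L = 0.0621 m, θ = 39.1°: the bracketed kinematic factor |dx/dθ| = 0.015833 m.
ω = v/|dx/dθ| = 4.43/0.015833 = 279.79 rad/s.
N = 60ω/(2π) = 2671.8 rpm.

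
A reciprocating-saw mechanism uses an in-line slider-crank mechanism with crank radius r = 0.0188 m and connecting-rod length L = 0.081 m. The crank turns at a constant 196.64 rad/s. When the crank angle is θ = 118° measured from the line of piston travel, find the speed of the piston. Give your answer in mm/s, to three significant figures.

2900

ω = 196.6 rad/s
For an in-line slider-crank, x = r cosθ + √(L² − r² sin²θ), so v = −rω sinθ·[1 + r cosθ/√(L² − r² sin²θ)].
With r = 0.0188 m, L = 0.081 m, θ = 118°: √(L² − r² sin²θ) = 0.079281 m.
v = −0.0188·196.6·0.88295·[1 + 0.0188·-0.46947/0.079281] = -2.9007 m/s.
|v| = 2.9007 m/s = 2900.7 mm/s.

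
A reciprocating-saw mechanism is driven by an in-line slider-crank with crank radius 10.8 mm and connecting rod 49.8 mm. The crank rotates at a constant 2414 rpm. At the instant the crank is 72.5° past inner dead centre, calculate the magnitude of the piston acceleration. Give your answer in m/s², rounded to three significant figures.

82.8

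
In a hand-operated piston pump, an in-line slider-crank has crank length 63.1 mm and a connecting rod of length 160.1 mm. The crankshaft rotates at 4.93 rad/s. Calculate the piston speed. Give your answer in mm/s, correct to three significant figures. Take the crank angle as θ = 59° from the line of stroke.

ω = 4.93 rad/s
For an in-line slider-crank, x = r cosθ + √(L² − r² sin²θ), so v = −rω sinθ·[1 + r cosθ/√(L² − r² sin²θ)].
With r = 0.0631 m, L = 0.1601 m, θ = 59°: √(L² − r² sin²θ) = 0.15069 m.
v = −0.0631·4.93·0.85717·[1 + 0.0631·0.51504/0.15069] = -0.32416 m/s.
|v| = 0.32416 m/s = 324.16 mm/s.

324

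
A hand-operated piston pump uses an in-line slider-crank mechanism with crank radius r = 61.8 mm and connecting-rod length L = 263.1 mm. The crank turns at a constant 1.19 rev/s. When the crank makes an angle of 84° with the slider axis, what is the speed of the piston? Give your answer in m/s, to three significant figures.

0.471

ω = 2π·1.19 = 7.477 rad/s
For an in-line slider-crank, x = r cosθ + √(L² − r² sin²θ), so v = −rω sinθ·[1 + r cosθ/√(L² − r² sin²θ)].
With r = 0.0618 m, L = 0.2631 m, θ = 84°: √(L² − r² sin²θ) = 0.25582 m.
v = −0.0618·7.477·0.99452·[1 + 0.0618·0.10453/0.25582] = -0.47115 m/s.
|v| = 0.47115 m/s.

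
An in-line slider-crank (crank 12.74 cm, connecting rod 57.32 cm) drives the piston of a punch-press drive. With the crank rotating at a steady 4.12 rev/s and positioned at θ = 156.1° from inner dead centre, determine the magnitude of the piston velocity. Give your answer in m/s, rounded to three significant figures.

ω = 2π·4.12 = 25.89 rad/s
For an in-line slider-crank, x = r cosθ + √(L² − r² sin²θ), so v = −rω sinθ·[1 + r cosθ/√(L² − r² sin²θ)].
With r = 0.1274 m, L = 0.5732 m, θ = 156.1°: √(L² − r² sin²θ) = 0.57087 m.
v = −0.1274·25.89·0.40514·[1 + 0.1274·-0.91425/0.57087] = -1.0635 m/s.
|v| = 1.0635 m/s.

1.06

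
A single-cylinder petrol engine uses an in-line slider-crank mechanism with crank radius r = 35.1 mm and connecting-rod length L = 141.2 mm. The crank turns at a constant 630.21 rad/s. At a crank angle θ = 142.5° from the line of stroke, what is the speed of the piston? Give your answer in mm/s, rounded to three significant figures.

ω = 630.2 rad/s
For an in-line slider-crank, x = r cosθ + √(L² − r² sin²θ), so v = −rω sinθ·[1 + r cosθ/√(L² − r² sin²θ)].
With r = 0.0351 m, L = 0.1412 m, θ = 142.5°: √(L² − r² sin²θ) = 0.13957 m.
v = −0.0351·630.2·0.60876·[1 + 0.0351·-0.79335/0.13957] = -10.779 m/s.
|v| = 10.779 m/s = 10779 mm/s.

10800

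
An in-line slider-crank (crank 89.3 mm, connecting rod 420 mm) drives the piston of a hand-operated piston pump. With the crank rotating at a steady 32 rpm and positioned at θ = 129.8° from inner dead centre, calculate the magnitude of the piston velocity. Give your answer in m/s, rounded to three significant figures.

0.198

ω = 2π·32/60 = 3.351 rad/s
For an in-line slider-crank, x = r cosθ + √(L² − r² sin²θ), so v = −rω sinθ·[1 + r cosθ/√(L² − r² sin²θ)].
With r = 0.0893 m, L = 0.42 m, θ = 129.8°: √(L² − r² sin²θ) = 0.41436 m.
v = −0.0893·3.351·0.76828·[1 + 0.0893·-0.64011/0.41436] = -0.19819 m/s.
|v| = 0.19819 m/s.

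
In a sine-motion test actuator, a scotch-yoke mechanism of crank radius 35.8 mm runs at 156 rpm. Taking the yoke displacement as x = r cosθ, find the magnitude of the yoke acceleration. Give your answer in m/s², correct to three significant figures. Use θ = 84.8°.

0.866

ω = 16.34 rad/s (from 156 rpm).
x = r cosθ ⇒ ẍ = −rω² cosθ (ω constant).
|a| = rω²|cosθ| = 0.0358·(16.34)²·|cos 84.8°| = 0.86591 m/s².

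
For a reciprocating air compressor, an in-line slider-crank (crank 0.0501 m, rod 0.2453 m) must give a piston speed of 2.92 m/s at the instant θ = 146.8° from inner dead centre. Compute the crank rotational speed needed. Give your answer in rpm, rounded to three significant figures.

1230

For an in-line slider-crank, |v_piston| = rω|sinθ|·[1 + r cosθ/√(L² − r² sin²θ)].
With r = 0.0501 m, L = 0.2453 m, θ = 146.8°: the bracketed kinematic factor |dx/dθ| = 0.022715 m.
ω = v/|dx/dθ| = 2.92/0.022715 = 128.55 rad/s.
N = 60ω/(2π) = 1227.6 rpm.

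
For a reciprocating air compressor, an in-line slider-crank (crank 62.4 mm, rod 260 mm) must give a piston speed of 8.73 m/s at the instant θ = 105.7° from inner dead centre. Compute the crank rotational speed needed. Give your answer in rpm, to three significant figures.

For an in-line slider-crank, |v_piston| = rω|sinθ|·[1 + r cosθ/√(L² − r² sin²θ)].
With r = 0.0624 m, L = 0.26 m, θ = 105.7°: the bracketed kinematic factor |dx/dθ| = 0.056062 m.
ω = v/|dx/dθ| = 8.73/0.056062 = 155.72 rad/s.
N = 60ω/(2π) = 1487 rpm.

1490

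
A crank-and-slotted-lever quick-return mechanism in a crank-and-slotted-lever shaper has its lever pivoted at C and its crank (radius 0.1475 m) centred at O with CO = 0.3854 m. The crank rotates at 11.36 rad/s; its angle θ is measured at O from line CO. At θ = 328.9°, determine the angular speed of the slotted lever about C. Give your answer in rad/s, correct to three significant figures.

ω = 11.36 rad/s
Crank pin A relative to C: A = (d + r cosθ, r sinθ); lever angle φ = atan2(r sinθ, d + r cosθ).
Differentiating tanφ: φ̇ = rω(d cosθ + r)/(d² + r² + 2dr cosθ).
d² + r² + 2dr cosθ = |CA|² = 0.267641 m²;  d cosθ + r = +0.47751 m.
|ω_lever| = |0.1475·11.36·+0.47751| / 0.267641 = 2.9895 rad/s.

2.99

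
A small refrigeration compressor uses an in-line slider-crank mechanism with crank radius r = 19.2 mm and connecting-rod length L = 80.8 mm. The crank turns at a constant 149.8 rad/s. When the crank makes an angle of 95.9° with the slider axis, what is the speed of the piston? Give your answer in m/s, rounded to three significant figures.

2.79

ω = 149.8 rad/s
For an in-line slider-crank, x = r cosθ + √(L² − r² sin²θ), so v = −rω sinθ·[1 + r cosθ/√(L² − r² sin²θ)].
With r = 0.0192 m, L = 0.0808 m, θ = 95.9°: √(L² − r² sin²θ) = 0.07851 m.
v = −0.0192·149.8·0.99470·[1 + 0.0192·-0.10279/0.07851] = -2.789 m/s.
|v| = 2.789 m/s.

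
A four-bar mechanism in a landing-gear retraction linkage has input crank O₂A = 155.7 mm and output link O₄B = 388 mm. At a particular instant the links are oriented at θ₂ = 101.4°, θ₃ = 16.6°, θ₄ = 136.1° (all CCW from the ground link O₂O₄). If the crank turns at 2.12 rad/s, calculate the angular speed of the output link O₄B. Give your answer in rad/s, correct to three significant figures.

ω₂ = 2.12 rad/s
Differentiating the loop-closure r₂e^{iθ₂}+r₃e^{iθ₃}=r₁+r₄e^{iθ₄} gives r₂ω₂e^{iθ₂}+r₃ω₃e^{iθ₃}=r₄ω₄e^{iθ₄}.
Eliminating the other unknown: ω₄ = r₂ω₂ sin(θ₂−θ₃) / [r₄ sin(θ₄−θ₃)].
Numerator sine = +0.99588; denominator sine = +0.87036.
Result = 0.1557·2.12·(+0.99588) / (0.388·(+0.87036)) = +0.97343 rad/s; magnitude 0.97343 rad/s.

0.973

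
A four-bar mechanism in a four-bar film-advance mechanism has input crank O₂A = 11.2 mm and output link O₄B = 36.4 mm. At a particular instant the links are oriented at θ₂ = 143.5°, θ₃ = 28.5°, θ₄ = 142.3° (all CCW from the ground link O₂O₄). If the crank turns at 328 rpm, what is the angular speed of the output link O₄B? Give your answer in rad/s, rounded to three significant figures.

10.5

ω₂ = 34.35 rad/s (from 328 rpm).
Differentiating the loop-closure r₂e^{iθ₂}+r₃e^{iθ₃}=r₁+r₄e^{iθ₄} gives r₂ω₂e^{iθ₂}+r₃ω₃e^{iθ₃}=r₄ω₄e^{iθ₄}.
Eliminating the other unknown: ω₄ = r₂ω₂ sin(θ₂−θ₃) / [r₄ sin(θ₄−θ₃)].
Numerator sine = +0.90631; denominator sine = +0.91496.
Result = 0.0112·34.35·(+0.90631) / (0.0364·(+0.91496)) = +10.469 rad/s; magnitude 10.469 rad/s.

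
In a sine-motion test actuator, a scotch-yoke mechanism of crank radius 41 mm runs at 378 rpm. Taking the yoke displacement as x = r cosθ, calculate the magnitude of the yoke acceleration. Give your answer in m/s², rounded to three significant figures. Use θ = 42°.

47.7

ω = 39.58 rad/s (from 378 rpm).
x = r cosθ ⇒ ẍ = −rω² cosθ (ω constant).
|a| = rω²|cosθ| = 0.041·(39.58)²·|cos 42°| = 47.742 m/s².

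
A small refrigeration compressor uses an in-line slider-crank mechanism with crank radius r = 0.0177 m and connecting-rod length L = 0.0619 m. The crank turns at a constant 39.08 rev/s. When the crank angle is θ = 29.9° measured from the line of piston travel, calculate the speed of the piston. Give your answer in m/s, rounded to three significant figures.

2.71

ω = 2π·39.1 = 245.5 rad/s
For an in-line slider-crank, x = r cosθ + √(L² − r² sin²θ), so v = −rω sinθ·[1 + r cosθ/√(L² − r² sin²θ)].
With r = 0.0177 m, L = 0.0619 m, θ = 29.9°: √(L² − r² sin²θ) = 0.061268 m.
v = −0.0177·245.5·0.49849·[1 + 0.0177·0.86690/0.061268] = -2.7091 m/s.
|v| = 2.7091 m/s.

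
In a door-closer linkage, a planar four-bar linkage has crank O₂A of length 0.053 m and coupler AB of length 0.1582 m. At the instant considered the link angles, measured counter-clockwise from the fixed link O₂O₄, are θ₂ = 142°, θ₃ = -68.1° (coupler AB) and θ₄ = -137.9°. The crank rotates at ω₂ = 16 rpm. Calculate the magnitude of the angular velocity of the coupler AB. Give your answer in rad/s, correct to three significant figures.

0.589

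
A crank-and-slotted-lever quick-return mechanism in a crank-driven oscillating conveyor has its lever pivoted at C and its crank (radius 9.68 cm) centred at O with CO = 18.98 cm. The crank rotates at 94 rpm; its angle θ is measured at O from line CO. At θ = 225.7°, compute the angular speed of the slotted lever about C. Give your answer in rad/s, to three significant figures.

ω = 9.844 rad/s (from 94 rpm).
Crank pin A relative to C: A = (d + r cosθ, r sinθ); lever angle φ = atan2(r sinθ, d + r cosθ).
Differentiating tanφ: φ̇ = rω(d cosθ + r)/(d² + r² + 2dr cosθ).
d² + r² + 2dr cosθ = |CA|² = 0.0197308 m²;  d cosθ + r = -0.035759 m.
|ω_lever| = |0.0968·9.844·-0.035759| / 0.0197308 = 1.7269 rad/s.

1.73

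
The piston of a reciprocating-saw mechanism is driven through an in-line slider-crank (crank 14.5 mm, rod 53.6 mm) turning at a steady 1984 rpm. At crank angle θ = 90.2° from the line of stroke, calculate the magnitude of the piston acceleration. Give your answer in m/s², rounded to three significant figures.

ω = 2π·1984/60 = 207.8 rad/s
x(θ) = r cosθ + √(L² − r² sin²θ); with ω constant, a = ω²·d²x/dθ².
d²x/dθ² = −r cosθ − r²(cos2θ)/√u − r⁴ sin²2θ/(4u^{3/2}),  u = L² − r² sin²θ = 0.00266271 m².
Substituting r = 0.0145 m, L = 0.0536 m, θ = 90.2°: d²x/dθ² = +0.004125 m.
a = ω²·d²x/dθ² = (207.8)²·(+0.004125) = +178.06 m/s²;  |a| = 178.06 m/s².

178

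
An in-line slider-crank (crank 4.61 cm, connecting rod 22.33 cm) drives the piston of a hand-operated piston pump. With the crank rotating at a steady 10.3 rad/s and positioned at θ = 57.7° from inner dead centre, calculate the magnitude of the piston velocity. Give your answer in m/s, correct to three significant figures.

0.446

ω = 10.3 rad/s
For an in-line slider-crank, x = r cosθ + √(L² − r² sin²θ), so v = −rω sinθ·[1 + r cosθ/√(L² − r² sin²θ)].
With r = 0.0461 m, L = 0.2233 m, θ = 57.7°: √(L² − r² sin²θ) = 0.21987 m.
v = −0.0461·10.3·0.84526·[1 + 0.0461·0.53435/0.21987] = -0.44632 m/s.
|v| = 0.44632 m/s.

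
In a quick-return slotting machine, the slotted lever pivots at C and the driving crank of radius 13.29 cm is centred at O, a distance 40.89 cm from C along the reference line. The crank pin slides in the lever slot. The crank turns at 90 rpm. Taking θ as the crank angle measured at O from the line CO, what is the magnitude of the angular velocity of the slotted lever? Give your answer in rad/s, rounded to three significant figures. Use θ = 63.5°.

ω = 9.425 rad/s (from 90 rpm).
Crank pin A relative to C: A = (d + r cosθ, r sinθ); lever angle φ = atan2(r sinθ, d + r cosθ).
Differentiating tanφ: φ̇ = rω(d cosθ + r)/(d² + r² + 2dr cosθ).
d² + r² + 2dr cosθ = |CA|² = 0.233357 m²;  d cosθ + r = +0.31535 m.
|ω_lever| = |0.1329·9.425·+0.31535| / 0.233357 = 1.6927 rad/s.

1.69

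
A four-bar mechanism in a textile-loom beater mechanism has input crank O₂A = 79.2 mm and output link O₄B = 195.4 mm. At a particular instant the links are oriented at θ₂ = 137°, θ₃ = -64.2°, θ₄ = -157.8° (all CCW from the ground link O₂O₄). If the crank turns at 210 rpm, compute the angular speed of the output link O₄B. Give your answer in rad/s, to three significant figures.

ω₂ = 21.99 rad/s (from 210 rpm).
Differentiating the loop-closure r₂e^{iθ₂}+r₃e^{iθ₃}=r₁+r₄e^{iθ₄} gives r₂ω₂e^{iθ₂}+r₃ω₃e^{iθ₃}=r₄ω₄e^{iθ₄}.
Eliminating the other unknown: ω₄ = r₂ω₂ sin(θ₂−θ₃) / [r₄ sin(θ₄−θ₃)].
Numerator sine = -0.36162; denominator sine = -0.99803.
Result = 0.0792·21.99·(-0.36162) / (0.1954·(-0.99803)) = +3.2297 rad/s; magnitude 3.2297 rad/s.

3.23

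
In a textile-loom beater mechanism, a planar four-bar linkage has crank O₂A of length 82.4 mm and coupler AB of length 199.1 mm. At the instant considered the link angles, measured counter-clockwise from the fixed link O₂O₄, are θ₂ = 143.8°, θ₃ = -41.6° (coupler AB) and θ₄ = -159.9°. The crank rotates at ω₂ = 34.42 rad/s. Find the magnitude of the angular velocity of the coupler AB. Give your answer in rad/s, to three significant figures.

13.5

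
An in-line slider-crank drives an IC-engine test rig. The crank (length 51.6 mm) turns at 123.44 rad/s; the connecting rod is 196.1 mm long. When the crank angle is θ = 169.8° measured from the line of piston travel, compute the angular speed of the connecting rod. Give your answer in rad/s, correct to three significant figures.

ω = 123.4 rad/s
The rod makes angle φ with the slider axis where L sinφ = r sinθ; differentiating, L cosφ·φ̇ = r ω cosθ.
L cosφ = √(L² − r² sin²θ) = 0.19589 m.
|ω_rod| = r ω |cosθ| / √(L² − r² sin²θ) = 0.0516·123.4·0.98420/0.19589 = 32.002 rad/s.

32.0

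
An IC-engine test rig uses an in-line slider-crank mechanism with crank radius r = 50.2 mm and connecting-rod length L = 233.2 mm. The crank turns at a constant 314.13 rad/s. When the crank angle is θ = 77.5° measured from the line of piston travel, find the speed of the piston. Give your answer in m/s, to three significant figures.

ω = 314.1 rad/s
For an in-line slider-crank, x = r cosθ + √(L² − r² sin²θ), so v = −rω sinθ·[1 + r cosθ/√(L² − r² sin²θ)].
With r = 0.0502 m, L = 0.2332 m, θ = 77.5°: √(L² − r² sin²θ) = 0.22799 m.
v = −0.0502·314.1·0.97630·[1 + 0.0502·0.21644/0.22799] = -16.129 m/s.
|v| = 16.129 m/s.

16.1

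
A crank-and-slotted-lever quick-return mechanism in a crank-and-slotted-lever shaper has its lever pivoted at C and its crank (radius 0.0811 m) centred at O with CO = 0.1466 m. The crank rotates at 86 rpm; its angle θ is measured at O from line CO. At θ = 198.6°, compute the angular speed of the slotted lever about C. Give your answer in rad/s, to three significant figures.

7.64

ω = 9.006 rad/s (from 86 rpm).
Crank pin A relative to C: A = (d + r cosθ, r sinθ); lever angle φ = atan2(r sinθ, d + r cosθ).
Differentiating tanφ: φ̇ = rω(d cosθ + r)/(d² + r² + 2dr cosθ).
d² + r² + 2dr cosθ = |CA|² = 0.00553224 m²;  d cosθ + r = -0.057843 m.
|ω_lever| = |0.0811·9.006·-0.057843| / 0.00553224 = 7.6365 rad/s.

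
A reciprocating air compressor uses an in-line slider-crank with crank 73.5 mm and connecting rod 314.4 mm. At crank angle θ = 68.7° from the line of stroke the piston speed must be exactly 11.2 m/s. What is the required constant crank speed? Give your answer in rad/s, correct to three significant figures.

150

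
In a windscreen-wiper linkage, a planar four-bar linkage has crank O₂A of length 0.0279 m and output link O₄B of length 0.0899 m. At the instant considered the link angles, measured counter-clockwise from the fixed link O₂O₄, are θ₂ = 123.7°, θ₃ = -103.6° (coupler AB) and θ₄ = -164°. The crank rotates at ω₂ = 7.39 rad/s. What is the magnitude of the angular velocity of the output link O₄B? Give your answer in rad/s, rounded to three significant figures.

1.94

ω₂ = 7.39 rad/s
Differentiating the loop-closure r₂e^{iθ₂}+r₃e^{iθ₃}=r₁+r₄e^{iθ₄} gives r₂ω₂e^{iθ₂}+r₃ω₃e^{iθ₃}=r₄ω₄e^{iθ₄}.
Eliminating the other unknown: ω₄ = r₂ω₂ sin(θ₂−θ₃) / [r₄ sin(θ₄−θ₃)].
Numerator sine = -0.73491; denominator sine = -0.86949.
Result = 0.0279·7.39·(-0.73491) / (0.0899·(-0.86949)) = +1.9385 rad/s; magnitude 1.9385 rad/s.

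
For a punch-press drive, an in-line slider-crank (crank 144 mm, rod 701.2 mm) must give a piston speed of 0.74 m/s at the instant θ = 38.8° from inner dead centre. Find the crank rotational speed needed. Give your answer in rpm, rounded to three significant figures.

67.4

For an in-line slider-crank, |v_piston| = rω|sinθ|·[1 + r cosθ/√(L² − r² sin²θ)].
With r = 0.144 m, L = 0.7012 m, θ = 38.8°: the bracketed kinematic factor |dx/dθ| = 0.10479 m.
ω = v/|dx/dθ| = 0.74/0.10479 = 7.0615 rad/s.
N = 60ω/(2π) = 67.433 rpm.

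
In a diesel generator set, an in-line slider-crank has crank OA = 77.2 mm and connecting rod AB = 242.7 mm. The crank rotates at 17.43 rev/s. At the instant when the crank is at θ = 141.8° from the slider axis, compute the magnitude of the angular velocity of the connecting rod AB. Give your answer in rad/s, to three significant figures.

27.9

ω = 109.5 rad/s (converted from 17.43 rev/s).
The rod makes angle φ with the slider axis where L sinφ = r sinθ; differentiating, L cosφ·φ̇ = r ω cosθ.
L cosφ = √(L² − r² sin²θ) = 0.23796 m.
|ω_rod| = r ω |cosθ| / √(L² − r² sin²θ) = 0.0772·109.5·0.78586/0.23796 = 27.921 rad/s.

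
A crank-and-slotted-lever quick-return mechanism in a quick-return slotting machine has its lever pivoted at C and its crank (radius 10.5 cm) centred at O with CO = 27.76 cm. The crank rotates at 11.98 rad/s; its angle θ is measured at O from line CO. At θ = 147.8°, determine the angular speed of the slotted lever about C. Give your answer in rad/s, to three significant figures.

ω = 11.98 rad/s
Crank pin A relative to C: A = (d + r cosθ, r sinθ); lever angle φ = atan2(r sinθ, d + r cosθ).
Differentiating tanφ: φ̇ = rω(d cosθ + r)/(d² + r² + 2dr cosθ).
d² + r² + 2dr cosθ = |CA|² = 0.0387571 m²;  d cosθ + r = -0.1299 m.
|ω_lever| = |0.105·11.98·-0.1299| / 0.0387571 = 4.2161 rad/s.

4.22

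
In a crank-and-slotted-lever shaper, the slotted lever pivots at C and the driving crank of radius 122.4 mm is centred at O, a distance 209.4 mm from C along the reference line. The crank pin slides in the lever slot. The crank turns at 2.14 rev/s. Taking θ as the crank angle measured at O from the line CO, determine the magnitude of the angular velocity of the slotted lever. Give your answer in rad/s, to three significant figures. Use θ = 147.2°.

5.61

ω = 13.45 rad/s (from 2.14 rev/s).
Crank pin A relative to C: A = (d + r cosθ, r sinθ); lever angle φ = atan2(r sinθ, d + r cosθ).
Differentiating tanφ: φ̇ = rω(d cosθ + r)/(d² + r² + 2dr cosθ).
d² + r² + 2dr cosθ = |CA|² = 0.0157417 m²;  d cosθ + r = -0.053615 m.
|ω_lever| = |0.1224·13.45·-0.053615| / 0.0157417 = 5.6054 rad/s.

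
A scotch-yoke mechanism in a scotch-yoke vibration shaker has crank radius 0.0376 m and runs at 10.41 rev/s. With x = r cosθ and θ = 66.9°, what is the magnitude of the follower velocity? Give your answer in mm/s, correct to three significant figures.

ω = 65.41 rad/s (from 10.41 rev/s).
x = r cosθ ⇒ ẋ = −rω sinθ.
|v| = rω|sinθ| = 0.0376·65.41·|sin 66.9°| = 2.2622 m/s = 2262.2 mm/s.

2260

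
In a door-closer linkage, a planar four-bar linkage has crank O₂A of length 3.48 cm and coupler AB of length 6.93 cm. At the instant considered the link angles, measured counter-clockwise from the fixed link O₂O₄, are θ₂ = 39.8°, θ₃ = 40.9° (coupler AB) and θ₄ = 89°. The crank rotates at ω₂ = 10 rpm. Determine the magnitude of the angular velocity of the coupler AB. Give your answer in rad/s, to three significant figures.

0.535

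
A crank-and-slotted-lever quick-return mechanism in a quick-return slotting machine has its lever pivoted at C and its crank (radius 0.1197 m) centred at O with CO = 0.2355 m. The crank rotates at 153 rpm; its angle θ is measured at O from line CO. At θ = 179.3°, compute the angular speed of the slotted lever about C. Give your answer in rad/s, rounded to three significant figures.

16.6

ω = 16.02 rad/s (from 153 rpm).
Crank pin A relative to C: A = (d + r cosθ, r sinθ); lever angle φ = atan2(r sinθ, d + r cosθ).
Differentiating tanφ: φ̇ = rω(d cosθ + r)/(d² + r² + 2dr cosθ).
d² + r² + 2dr cosθ = |CA|² = 0.0134138 m²;  d cosθ + r = -0.11578 m.
|ω_lever| = |0.1197·16.02·-0.11578| / 0.0134138 = 16.554 rad/s.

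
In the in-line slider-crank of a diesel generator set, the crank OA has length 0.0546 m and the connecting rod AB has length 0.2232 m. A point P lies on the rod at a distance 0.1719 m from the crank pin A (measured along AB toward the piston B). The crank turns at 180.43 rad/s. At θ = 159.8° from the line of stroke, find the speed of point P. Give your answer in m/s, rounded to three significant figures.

ω = 180.4 rad/s.  Crank-pin speed |V_A| = rω = 9.8515 m/s, perpendicular to OA.
Rod angle: sinφ = −(r/L) sinθ ⇒ φ = -4.845°; ω_rod = −rω cosθ/√(L²−r²sin²θ) = +41.571 rad/s.
V_P = V_A + ω_rod × AP, with AP = 0.1719 m along the rod.
Components: V_Px = −rω sinθ − a·ω_rod·sinφ = -2.7981 m/s;  V_Py = rω cosθ + a·ω_rod·cosφ = -2.125 m/s.
|V_P| = √(V_Px² + V_Py²) = 3.5135 m/s.

3.51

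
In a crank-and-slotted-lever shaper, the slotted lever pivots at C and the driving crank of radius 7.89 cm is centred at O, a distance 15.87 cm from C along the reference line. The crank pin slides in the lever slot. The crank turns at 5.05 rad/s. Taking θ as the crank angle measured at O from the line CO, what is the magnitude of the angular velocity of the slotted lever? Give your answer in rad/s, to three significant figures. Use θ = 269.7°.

ω = 5.05 rad/s
Crank pin A relative to C: A = (d + r cosθ, r sinθ); lever angle φ = atan2(r sinθ, d + r cosθ).
Differentiating tanφ: φ̇ = rω(d cosθ + r)/(d² + r² + 2dr cosθ).
d² + r² + 2dr cosθ = |CA|² = 0.0312798 m²;  d cosθ + r = +0.078069 m.
|ω_lever| = |0.0789·5.05·+0.078069| / 0.0312798 = 0.99445 rad/s.

0.994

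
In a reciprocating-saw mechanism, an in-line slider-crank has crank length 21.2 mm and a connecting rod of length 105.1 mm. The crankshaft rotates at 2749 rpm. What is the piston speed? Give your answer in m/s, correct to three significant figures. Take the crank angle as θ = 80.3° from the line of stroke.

6.22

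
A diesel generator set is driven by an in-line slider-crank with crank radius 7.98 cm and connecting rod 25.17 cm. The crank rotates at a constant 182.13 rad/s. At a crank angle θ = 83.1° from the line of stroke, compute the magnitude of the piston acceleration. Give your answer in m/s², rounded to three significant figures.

539

ω = 182.1 rad/s
x(θ) = r cosθ + √(L² − r² sin²θ); with ω constant, a = ω²·d²x/dθ².
d²x/dθ² = −r cosθ − r²(cos2θ)/√u − r⁴ sin²2θ/(4u^{3/2}),  u = L² − r² sin²θ = 0.0570768 m².
Substituting r = 0.0798 m, L = 0.2517 m, θ = 83.1°: d²x/dθ² = +0.016256 m.
a = ω²·d²x/dθ² = (182.1)²·(+0.016256) = +539.24 m/s²;  |a| = 539.24 m/s².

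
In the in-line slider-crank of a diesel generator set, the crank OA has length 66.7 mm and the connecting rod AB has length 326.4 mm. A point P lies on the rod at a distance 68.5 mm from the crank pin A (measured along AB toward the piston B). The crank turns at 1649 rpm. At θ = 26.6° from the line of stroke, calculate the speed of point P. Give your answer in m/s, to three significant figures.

9.74

ω = 172.7 rad/s.  Crank-pin speed |V_A| = rω = 11.518 m/s, perpendicular to OA.
Rod angle: sinφ = −(r/L) sinθ ⇒ φ = -5.250°; ω_rod = −rω cosθ/√(L²−r²sin²θ) = -31.686 rad/s.
V_P = V_A + ω_rod × AP, with AP = 0.0685 m along the rod.
Components: V_Px = −rω sinθ − a·ω_rod·sinφ = -5.3559 m/s;  V_Py = rω cosθ + a·ω_rod·cosφ = +8.1375 m/s.
|V_P| = √(V_Px² + V_Py²) = 9.7418 m/s.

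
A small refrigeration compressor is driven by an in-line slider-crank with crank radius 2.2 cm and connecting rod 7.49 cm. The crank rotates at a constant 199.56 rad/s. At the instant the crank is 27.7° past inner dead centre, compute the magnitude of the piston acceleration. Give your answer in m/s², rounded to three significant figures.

927

ω = 199.6 rad/s
x(θ) = r cosθ + √(L² − r² sin²θ); with ω constant, a = ω²·d²x/dθ².
d²x/dθ² = −r cosθ − r²(cos2θ)/√u − r⁴ sin²2θ/(4u^{3/2}),  u = L² − r² sin²θ = 0.00550543 m².
Substituting r = 0.022 m, L = 0.0749 m, θ = 27.7°: d²x/dθ² = -0.02328 m.
a = ω²·d²x/dθ² = (199.6)²·(-0.02328) = -927.1 m/s²;  |a| = 927.1 m/s².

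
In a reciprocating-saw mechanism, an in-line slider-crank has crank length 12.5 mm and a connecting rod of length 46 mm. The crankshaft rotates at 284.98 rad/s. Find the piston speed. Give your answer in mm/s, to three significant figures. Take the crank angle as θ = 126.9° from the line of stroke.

2370

ω = 285 rad/s
For an in-line slider-crank, x = r cosθ + √(L² − r² sin²θ), so v = −rω sinθ·[1 + r cosθ/√(L² − r² sin²θ)].
With r = 0.0125 m, L = 0.046 m, θ = 126.9°: √(L² − r² sin²θ) = 0.044901 m.
v = −0.0125·285·0.79968·[1 + 0.0125·-0.60042/0.044901] = -2.3725 m/s.
|v| = 2.3725 m/s = 2372.5 mm/s.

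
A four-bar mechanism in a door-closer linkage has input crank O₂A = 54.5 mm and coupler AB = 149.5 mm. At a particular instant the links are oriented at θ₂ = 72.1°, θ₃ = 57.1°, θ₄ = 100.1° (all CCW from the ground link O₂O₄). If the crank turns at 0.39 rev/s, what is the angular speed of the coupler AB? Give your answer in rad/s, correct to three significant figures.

0.615

ω₂ = 2.45 rad/s (from 0.39 rev/s).
Differentiating the loop-closure r₂e^{iθ₂}+r₃e^{iθ₃}=r₁+r₄e^{iθ₄} gives r₂ω₂e^{iθ₂}+r₃ω₃e^{iθ₃}=r₄ω₄e^{iθ₄}.
Eliminating the other unknown: ω₃ = r₂ω₂ sin(θ₄−θ₂) / [r₃ sin(θ₃−θ₄)].
Numerator sine = +0.46947; denominator sine = -0.68200.
Result = 0.0545·2.45·(+0.46947) / (0.1495·(-0.68200)) = -0.61493 rad/s; magnitude 0.61493 rad/s.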